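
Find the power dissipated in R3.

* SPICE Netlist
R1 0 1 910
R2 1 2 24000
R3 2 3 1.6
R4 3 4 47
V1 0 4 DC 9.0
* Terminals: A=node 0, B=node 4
Nodal analysis, taking node 4 as the 0 V reference.
Source V1 fixes V_0 = 9 V.
KCL at each unknown node (sum of currents leaving = 0; resistances in Ω):
  Node 1: (V_1 - 9)/910 + (V_1 - V_2)/24000 = 0
  Node 2: (V_2 - V_1)/24000 + (V_2 - V_3)/1.6 = 0
  Node 3: (V_3 - V_2)/1.6 + (V_3 - 0)/47 = 0
Collecting terms (coefficients in siemens):
  0.001141·V_1 - 0.00004167·V_2 = 0.00989
  0.625·V_2 - 0.00004167·V_1 - 0.625·V_3 = 0
  0.6463·V_3 - 0.625·V_2 = 0
Solving these 3 simultaneous equations (Gaussian elimination) gives:
  V_1 = 8.672 V, V_2 = 0.01753 V, V_3 = 0.01695 V
I_R3 = (V_2 - V_3)/R3 = (0.01753 - 0.01695)/1.6 = 0.0003606 A
P_R3 = I_R3² × R3 = (0.0003606)² × 1.6 = 0.000000208 W

Final answer: 2.08e-07 W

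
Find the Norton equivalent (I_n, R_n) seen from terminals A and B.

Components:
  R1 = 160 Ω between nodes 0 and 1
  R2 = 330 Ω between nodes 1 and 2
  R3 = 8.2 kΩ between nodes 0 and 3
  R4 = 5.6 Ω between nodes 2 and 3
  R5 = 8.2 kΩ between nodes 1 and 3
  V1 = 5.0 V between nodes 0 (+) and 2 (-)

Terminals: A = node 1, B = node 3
Find the Thévenin equivalent first; then I_n = V_th/R_th and R_n = R_th.
Step 1 — V_th is the open-circuit voltage V_A - V_B (nothing connected across the terminals).
Nodal analysis, taking node 2 as the 0 V reference.
Source V1 fixes V_0 = 5 V.
KCL at each unknown node (sum of currents leaving = 0; resistances in Ω):
  Node 1: (V_1 - 5)/160 + (V_1 - 0)/330 + (V_1 - V_3)/8200 = 0
  Node 3: (V_3 - 5)/8200 + (V_3 - 0)/5.6 + (V_3 - V_1)/8200 = 0
Collecting terms (coefficients in siemens):
  0.009402·V_1 - 0.000122·V_3 = 0.03125
  0.1788·V_3 - 0.000122·V_1 = 0.0006098
Determinant D = (0.009402)(0.1788) - (-0.000122)(-0.000122) = 0.001681
V_1 = [(0.03125)(0.1788) - (-0.000122)(0.0006098)]/D = 3.324 V
V_3 = [(0.009402)(0.0006098) - (0.03125)(-0.000122)]/D = 0.005677 V
V_th = V_1 - V_3 = 3.324 - 0.005677 = 3.318 V
Step 2 — R_th: zero the source — replace V1 by a short circuit (node 2 merges into node 0) — and find the resistance seen between A (node 1) and B (node 3).
Reduce the network between node 1 (A) and node 3 (B) by series/parallel combination:
  Rp1 = R1 ‖ R2 (parallel, both between nodes 0 and 1) = 1/(1/160 + 1/330) = 107.8 Ω
  Rp2 = R3 ‖ R4 (parallel, both between nodes 0 and 3) = 1/(1/8200 + 1/5.6) = 5.596 Ω
  Rs1 = Rp1 + Rp2 (series, joined only at node 0) = 107.8 + 5.596 = 113.4 Ω
  Rp3 = R5 ‖ Rs1 (parallel, both between nodes 1 and 3) = 1/(1/8200 + 1/113.4) = 111.8 Ω
R_th = 111.8 Ω
I_n = V_th/R_th = 3.318/111.8 = 0.02968 A, and R_n = R_th = 111.8 Ω

Final answer: I_n = 0.02968 A, R_n = 111.8 Ω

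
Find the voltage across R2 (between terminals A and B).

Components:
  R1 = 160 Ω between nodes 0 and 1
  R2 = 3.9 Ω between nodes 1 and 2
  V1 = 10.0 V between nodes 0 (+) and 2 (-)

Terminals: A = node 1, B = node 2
R1 and R2 are in series across V1 (node 0 → node 1 → node 2), and the output A–B is taken across R2, so this is a voltage divider.
Series current: I = V1/(R1 + R2) = 10/(160 + 3.9) = 10/163.9 = 0.06101 A
V_R2 = I × R2 = V1 × R2/(R1 + R2) = 10 × 3.9/163.9 = 0.2379 V

Final answer: 0.2379 V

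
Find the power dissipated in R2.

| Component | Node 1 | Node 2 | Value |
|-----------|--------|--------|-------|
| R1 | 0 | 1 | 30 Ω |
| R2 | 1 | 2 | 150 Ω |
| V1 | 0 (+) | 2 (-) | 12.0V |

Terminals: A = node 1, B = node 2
Nodal analysis, taking node 2 as the 0 V reference.
Source V1 fixes V_0 = 12 V.
KCL at each unknown node (sum of currents leaving = 0; resistances in Ω):
  Node 1: (V_1 - 12)/30 + (V_1 - 0)/150 = 0
Collecting terms: 0.04 × V_1 = 0.4  =>  V_1 = 10 V
I_R2 = (V_1 - V_2)/R2 = (10 - 0)/150 = 0.06667 A
P_R2 = I_R2² × R2 = (0.06667)² × 150 = 0.6667 W

Final answer: 0.6667 W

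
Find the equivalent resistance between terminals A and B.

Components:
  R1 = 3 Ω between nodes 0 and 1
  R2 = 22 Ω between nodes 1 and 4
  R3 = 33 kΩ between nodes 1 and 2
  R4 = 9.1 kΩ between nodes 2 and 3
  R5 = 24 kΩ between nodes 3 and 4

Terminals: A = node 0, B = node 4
Reduce the network between node 0 (A) and node 4 (B) by series/parallel combination:
  Rs1 = R3 + R4 (series, joined only at node 2) = 33000 + 9100 = 42100 Ω
  Rs2 = R5 + Rs1 (series, joined only at node 3) = 24000 + 42100 = 66100 Ω
  Rp1 = R2 ‖ Rs2 (parallel, both between nodes 1 and 4) = 1/(1/22 + 1/66100) = 21.99 Ω
  Rs3 = R1 + Rp1 (series, joined only at node 1) = 3 + 21.99 = 24.99 Ω
R_eq = 24.99 Ω

Final answer: 24.99 Ω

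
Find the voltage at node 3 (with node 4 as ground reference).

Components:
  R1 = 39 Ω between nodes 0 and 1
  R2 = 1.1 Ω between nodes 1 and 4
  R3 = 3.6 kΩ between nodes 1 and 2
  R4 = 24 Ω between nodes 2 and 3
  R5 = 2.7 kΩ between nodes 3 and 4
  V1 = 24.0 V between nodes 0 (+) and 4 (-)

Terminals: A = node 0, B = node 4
Nodal analysis, taking node 4 as the 0 V reference.
Source V1 fixes V_0 = 24 V.
KCL at each unknown node (sum of currents leaving = 0; resistances in Ω):
  Node 1: (V_1 - 24)/39 + (V_1 - 0)/1.1 + (V_1 - V_2)/3600 = 0
  Node 2: (V_2 - V_1)/3600 + (V_2 - V_3)/24 = 0
  Node 3: (V_3 - V_2)/24 + (V_3 - 0)/2700 = 0
Collecting terms (coefficients in siemens):
  0.935·V_1 - 0.0002778·V_2 = 0.6154
  0.04194·V_2 - 0.0002778·V_1 - 0.04167·V_3 = 0
  0.04204·V_3 - 0.04167·V_2 = 0
Solving these 3 simultaneous equations (Gaussian elimination) gives:
  V_1 = 0.6582 V, V_2 = 0.2835 V, V_3 = 0.281 V
The requested potential is V_3 = 0.281 V.

Final answer: V_3 = 0.281 V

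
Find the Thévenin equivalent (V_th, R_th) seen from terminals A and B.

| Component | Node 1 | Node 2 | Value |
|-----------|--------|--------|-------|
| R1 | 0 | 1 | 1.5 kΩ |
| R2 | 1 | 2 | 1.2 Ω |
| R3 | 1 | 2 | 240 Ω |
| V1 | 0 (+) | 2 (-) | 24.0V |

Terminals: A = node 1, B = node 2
Step 1 — V_th is the open-circuit voltage V_A - V_B (nothing connected across the terminals).
Nodal analysis, taking node 2 as the 0 V reference.
Source V1 fixes V_0 = 24 V.
KCL at each unknown node (sum of currents leaving = 0; resistances in Ω):
  Node 1: (V_1 - 24)/1500 + (V_1 - 0)/1.2 + (V_1 - 0)/240 = 0
Collecting terms: 0.8382 × V_1 = 0.016  =>  V_1 = 0.01909 V
V_th = V_1 - V_2 = 0.01909 - 0 = 0.01909 V
Step 2 — R_th: zero the source — replace V1 by a short circuit (node 2 merges into node 0) — and find the resistance seen between A (node 1) and B (node 0).
Reduce the network between node 1 (A) and node 0 (B) by series/parallel combination:
  Rp1 = R1 ‖ R2 ‖ R3 (parallel, all between nodes 0 and 1) = 1/(1/1500 + 1/1.2 + 1/240) = 1.193 Ω
R_th = 1.193 Ω

Final answer: V_th = 0.01909 V, R_th = 1.193 Ω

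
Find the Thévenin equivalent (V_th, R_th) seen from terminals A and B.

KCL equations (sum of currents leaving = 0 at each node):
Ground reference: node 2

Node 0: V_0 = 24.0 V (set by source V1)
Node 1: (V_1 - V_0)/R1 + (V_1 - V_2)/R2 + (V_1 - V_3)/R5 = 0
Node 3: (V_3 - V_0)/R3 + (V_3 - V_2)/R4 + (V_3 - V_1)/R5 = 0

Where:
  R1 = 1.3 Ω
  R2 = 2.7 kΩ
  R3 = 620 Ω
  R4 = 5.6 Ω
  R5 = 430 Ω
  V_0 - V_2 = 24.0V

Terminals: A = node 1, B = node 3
Step 1 — V_th is the open-circuit voltage V_A - V_B (nothing connected across the terminals).
Nodal analysis, taking node 2 as the 0 V reference.
Source V1 fixes V_0 = 24 V.
KCL at each unknown node (sum of currents leaving = 0; resistances in Ω):
  Node 1: (V_1 - 24)/1.3 + (V_1 - 0)/2700 + (V_1 - V_3)/430 = 0
  Node 3: (V_3 - 24)/620 + (V_3 - 0)/5.6 + (V_3 - V_1)/430 = 0
Collecting terms (coefficients in siemens):
  0.7719·V_1 - 0.002326·V_3 = 18.46
  0.1825·V_3 - 0.002326·V_1 = 0.03871
Determinant D = (0.7719)(0.1825) - (-0.002326)(-0.002326) = 0.1409
V_1 = [(18.46)(0.1825) - (-0.002326)(0.03871)]/D = 23.92 V
V_3 = [(0.7719)(0.03871) - (18.46)(-0.002326)]/D = 0.5169 V
V_th = V_1 - V_3 = 23.92 - 0.5169 = 23.4 V
Step 2 — R_th: zero the source — replace V1 by a short circuit (node 2 merges into node 0) — and find the resistance seen between A (node 1) and B (node 3).
Reduce the network between node 1 (A) and node 3 (B) by series/parallel combination:
  Rp1 = R1 ‖ R2 (parallel, both between nodes 0 and 1) = 1/(1/1.3 + 1/2700) = 1.299 Ω
  Rp2 = R3 ‖ R4 (parallel, both between nodes 0 and 3) = 1/(1/620 + 1/5.6) = 5.55 Ω
  Rs1 = Rp1 + Rp2 (series, joined only at node 0) = 1.299 + 5.55 = 6.849 Ω
  Rp3 = R5 ‖ Rs1 (parallel, both between nodes 1 and 3) = 1/(1/430 + 1/6.849) = 6.742 Ω
R_th = 6.742 Ω

Final answer: V_th = 23.4 V, R_th = 6.742 Ω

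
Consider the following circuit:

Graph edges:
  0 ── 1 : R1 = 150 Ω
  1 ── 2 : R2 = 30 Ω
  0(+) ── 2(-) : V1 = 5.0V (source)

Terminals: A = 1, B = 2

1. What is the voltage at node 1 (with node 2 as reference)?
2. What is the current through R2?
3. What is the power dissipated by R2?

Nodal analysis, taking node 2 as the 0 V reference.
Source V1 fixes V_0 = 5 V.
KCL at each unknown node (sum of currents leaving = 0; resistances in Ω):
  Node 1: (V_1 - 5)/150 + (V_1 - 0)/30 = 0
Collecting terms: 0.04 × V_1 = 0.03333  =>  V_1 = 0.8333 V
Part 1:
  Read off the nodal solution: V_1 = 0.8333 V
Part 2:
  I_R2 = (V_1 - V_2)/R2 = (0.8333 - 0)/30 = 0.02778 A
  Magnitude: I_R2 = 0.02778 A
Part 3:
  I_R2 = (V_1 - V_2)/R2 = (0.8333 - 0)/30 = 0.02778 A
  P_R2 = I_R2² × R2 = (0.02778)² × 30 = 0.02315 W

Final answers:
1. V_1 = 0.8333 V
2. I_R2 = 0.02778 A
3. P_R2 = 0.02315 W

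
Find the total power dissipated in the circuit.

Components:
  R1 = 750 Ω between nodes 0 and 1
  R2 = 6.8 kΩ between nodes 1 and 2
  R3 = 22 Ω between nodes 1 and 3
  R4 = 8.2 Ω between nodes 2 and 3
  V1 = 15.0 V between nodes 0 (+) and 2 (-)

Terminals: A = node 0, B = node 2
Nodal analysis, taking node 2 as the 0 V reference.
Source V1 fixes V_0 = 15 V.
KCL at each unknown node (sum of currents leaving = 0; resistances in Ω):
  Node 1: (V_1 - 15)/750 + (V_1 - 0)/6800 + (V_1 - V_3)/22 = 0
  Node 3: (V_3 - V_1)/22 + (V_3 - 0)/8.2 = 0
Collecting terms (coefficients in siemens):
  0.04693·V_1 - 0.04545·V_3 = 0.02
  0.1674·V_3 - 0.04545·V_1 = 0
Determinant D = (0.04693)(0.1674) - (-0.04545)(-0.04545) = 0.005791
V_1 = [(0.02)(0.1674) - (-0.04545)(0)]/D = 0.5782 V
V_3 = [(0.04693)(0) - (0.02)(-0.04545)]/D = 0.157 V
Power in each resistor, P = (ΔV)²/R:
  P_R1 = (15 - 0.5782)²/750 = 0.2773 W
  P_R2 = (0.5782 - 0)²/6800 = 0.00004916 W
  P_R3 = (0.5782 - 0.157)²/22 = 0.008063 W
  P_R4 = (0 - 0.157)²/8.2 = 0.003005 W
P_total = P_R1 + P_R2 + P_R3 + P_R4 = 0.2884 W

Final answer: 0.2884 W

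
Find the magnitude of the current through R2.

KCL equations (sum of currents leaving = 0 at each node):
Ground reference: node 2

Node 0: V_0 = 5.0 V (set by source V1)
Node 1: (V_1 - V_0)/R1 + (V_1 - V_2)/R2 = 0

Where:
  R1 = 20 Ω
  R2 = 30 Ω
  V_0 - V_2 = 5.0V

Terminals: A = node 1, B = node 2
Nodal analysis, taking node 2 as the 0 V reference.
Source V1 fixes V_0 = 5 V.
KCL at each unknown node (sum of currents leaving = 0; resistances in Ω):
  Node 1: (V_1 - 5)/20 + (V_1 - 0)/30 = 0
Collecting terms: 0.08333 × V_1 = 0.25  =>  V_1 = 3 V
I_R2 = (V_1 - V_2)/R2 = (3 - 0)/30 = 0.1 A
|I_R2| = 0.1 A

Final answer: |I_R2| = 0.1 A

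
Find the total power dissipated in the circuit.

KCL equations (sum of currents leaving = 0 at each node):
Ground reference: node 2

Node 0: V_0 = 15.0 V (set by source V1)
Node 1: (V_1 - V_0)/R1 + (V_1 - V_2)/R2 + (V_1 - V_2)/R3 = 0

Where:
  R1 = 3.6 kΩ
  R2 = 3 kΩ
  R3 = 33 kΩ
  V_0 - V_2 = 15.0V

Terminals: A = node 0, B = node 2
Nodal analysis, taking node 2 as the 0 V reference.
Source V1 fixes V_0 = 15 V.
KCL at each unknown node (sum of currents leaving = 0; resistances in Ω):
  Node 1: (V_1 - 15)/3600 + (V_1 - 0)/3000 + (V_1 - 0)/33000 = 0
Collecting terms: 0.0006414 × V_1 = 0.004167  =>  V_1 = 6.496 V
Power in each resistor, P = (ΔV)²/R:
  P_R1 = (15 - 6.496)²/3600 = 0.02009 W
  P_R2 = (6.496 - 0)²/3000 = 0.01407 W
  P_R3 = (6.496 - 0)²/33000 = 0.001279 W
P_total = P_R1 + P_R2 + P_R3 = 0.03543 W

Final answer: 0.03543 W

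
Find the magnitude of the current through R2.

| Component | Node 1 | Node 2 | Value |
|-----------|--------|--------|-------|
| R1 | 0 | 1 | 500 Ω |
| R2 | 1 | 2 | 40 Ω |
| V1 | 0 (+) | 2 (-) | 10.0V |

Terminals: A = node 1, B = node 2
Nodal analysis, taking node 2 as the 0 V reference.
Source V1 fixes V_0 = 10 V.
KCL at each unknown node (sum of currents leaving = 0; resistances in Ω):
  Node 1: (V_1 - 10)/500 + (V_1 - 0)/40 = 0
Collecting terms: 0.027 × V_1 = 0.02  =>  V_1 = 0.7407 V
I_R2 = (V_1 - V_2)/R2 = (0.7407 - 0)/40 = 0.01852 A
|I_R2| = 0.01852 A

Final answer: |I_R2| = 0.01852 A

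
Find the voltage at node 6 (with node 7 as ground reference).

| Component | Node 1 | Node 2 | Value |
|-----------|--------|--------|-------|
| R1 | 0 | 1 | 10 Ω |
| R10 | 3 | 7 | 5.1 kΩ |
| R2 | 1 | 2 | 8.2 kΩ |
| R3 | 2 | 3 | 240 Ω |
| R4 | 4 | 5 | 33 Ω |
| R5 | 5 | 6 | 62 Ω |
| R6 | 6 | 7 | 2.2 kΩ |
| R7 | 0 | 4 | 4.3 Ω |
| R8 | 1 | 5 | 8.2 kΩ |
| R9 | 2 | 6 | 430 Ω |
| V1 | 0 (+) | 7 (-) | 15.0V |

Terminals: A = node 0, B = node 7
Nodal analysis, taking node 7 as the 0 V reference.
Source V1 fixes V_0 = 15 V.
KCL at each unknown node (sum of currents leaving = 0; resistances in Ω):
  Node 1: (V_1 - 15)/10 + (V_1 - V_2)/8200 + (V_1 - V_5)/8200 = 0
  Node 2: (V_2 - V_1)/8200 + (V_2 - V_3)/240 + (V_2 - V_6)/430 = 0
  Node 3: (V_3 - V_2)/240 + (V_3 - 0)/5100 = 0
  Node 4: (V_4 - V_5)/33 + (V_4 - 15)/4.3 = 0
  Node 5: (V_5 - V_4)/33 + (V_5 - V_6)/62 + (V_5 - V_1)/8200 = 0
  Node 6: (V_6 - V_5)/62 + (V_6 - 0)/2200 + (V_6 - V_2)/430 = 0
Collecting terms (coefficients in siemens):
  0.1002·V_1 - 0.000122·V_2 - 0.000122·V_5 = 1.5
  0.006614·V_2 - 0.000122·V_1 - 0.004167·V_3 - 0.002326·V_6 = 0
  0.004363·V_3 - 0.004167·V_2 = 0
  0.2629·V_4 - 0.0303·V_5 = 3.488
  0.04655·V_5 - 0.000122·V_1 - 0.0303·V_4 - 0.01613·V_6 = 0
  0.01891·V_6 - 0.002326·V_2 - 0.01613·V_5 = 0
Solving these 6 simultaneous equations (Gaussian elimination) gives:
  V_1 = 15 V, V_2 = 13.17 V, V_3 = 12.58 V, V_4 = 14.96 V
  V_5 = 14.68 V, V_6 = 14.14 V
The requested potential is V_6 = 14.14 V.

Final answer: V_6 = 14.14 V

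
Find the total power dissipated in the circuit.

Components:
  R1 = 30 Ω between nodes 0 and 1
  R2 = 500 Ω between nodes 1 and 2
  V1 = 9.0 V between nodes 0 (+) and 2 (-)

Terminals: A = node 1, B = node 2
Nodal analysis, taking node 2 as the 0 V reference.
Source V1 fixes V_0 = 9 V.
KCL at each unknown node (sum of currents leaving = 0; resistances in Ω):
  Node 1: (V_1 - 9)/30 + (V_1 - 0)/500 = 0
Collecting terms: 0.03533 × V_1 = 0.3  =>  V_1 = 8.491 V
Power in each resistor, P = (ΔV)²/R:
  P_R1 = (9 - 8.491)²/30 = 0.008651 W
  P_R2 = (8.491 - 0)²/500 = 0.1442 W
P_total = P_R1 + P_R2 = 0.1528 W

Final answer: 0.1528 W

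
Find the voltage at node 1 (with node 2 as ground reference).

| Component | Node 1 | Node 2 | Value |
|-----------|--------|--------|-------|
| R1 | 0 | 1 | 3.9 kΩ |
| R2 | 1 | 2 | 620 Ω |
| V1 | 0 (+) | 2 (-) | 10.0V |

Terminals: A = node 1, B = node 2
Nodal analysis, taking node 2 as the 0 V reference.
Source V1 fixes V_0 = 10 V.
KCL at each unknown node (sum of currents leaving = 0; resistances in Ω):
  Node 1: (V_1 - 10)/3900 + (V_1 - 0)/620 = 0
Collecting terms: 0.001869 × V_1 = 0.002564  =>  V_1 = 1.372 V
The requested potential is V_1 = 1.372 V.

Final answer: V_1 = 1.372 V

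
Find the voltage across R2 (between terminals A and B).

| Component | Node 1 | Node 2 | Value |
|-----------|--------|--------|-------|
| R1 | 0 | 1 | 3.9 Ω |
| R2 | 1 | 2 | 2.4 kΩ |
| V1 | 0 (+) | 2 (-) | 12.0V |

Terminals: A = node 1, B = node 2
R1 and R2 are in series across V1 (node 0 → node 1 → node 2), and the output A–B is taken across R2, so this is a voltage divider.
Series current: I = V1/(R1 + R2) = 12/(3.9 + 2400) = 12/2404 = 0.004992 A
V_R2 = I × R2 = V1 × R2/(R1 + R2) = 12 × 2400/2404 = 11.98 V

Final answer: 11.98 V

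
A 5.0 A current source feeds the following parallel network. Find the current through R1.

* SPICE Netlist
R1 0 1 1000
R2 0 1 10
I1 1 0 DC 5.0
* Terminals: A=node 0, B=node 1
All resistors sit directly between nodes 0 and 1, so they are in parallel and share one voltage V; the full source current 5 A splits among them.
1/R_par = 1/1000 + 1/10 = 0.101 S  =>  R_par = 9.901 Ω
V = I × R_par = 5 × 9.901 = 49.5 V
I_R1 = V/R1 = 49.5/1000 = 0.0495 A

Final answer: 0.0495 A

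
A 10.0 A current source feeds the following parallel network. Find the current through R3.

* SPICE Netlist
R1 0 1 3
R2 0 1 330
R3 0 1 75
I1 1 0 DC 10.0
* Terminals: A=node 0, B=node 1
All resistors sit directly between nodes 0 and 1, so they are in parallel and share one voltage V; the full source current 10 A splits among them.
1/R_par = 1/3 + 1/330 + 1/75 = 0.3497 S  =>  R_par = 2.86 Ω
V = I × R_par = 10 × 2.86 = 28.6 V
I_R3 = V/R3 = 28.6/75 = 0.3813 A

Final answer: 0.3813 A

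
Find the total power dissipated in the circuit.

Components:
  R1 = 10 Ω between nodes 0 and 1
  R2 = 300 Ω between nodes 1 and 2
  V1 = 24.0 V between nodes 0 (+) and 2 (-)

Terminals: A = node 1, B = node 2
Nodal analysis, taking node 2 as the 0 V reference.
Source V1 fixes V_0 = 24 V.
KCL at each unknown node (sum of currents leaving = 0; resistances in Ω):
  Node 1: (V_1 - 24)/10 + (V_1 - 0)/300 = 0
Collecting terms: 0.1033 × V_1 = 2.4  =>  V_1 = 23.23 V
Power in each resistor, P = (ΔV)²/R:
  P_R1 = (24 - 23.23)²/10 = 0.05994 W
  P_R2 = (23.23 - 0)²/300 = 1.798 W
P_total = P_R1 + P_R2 = 1.858 W

Final answer: 1.858 W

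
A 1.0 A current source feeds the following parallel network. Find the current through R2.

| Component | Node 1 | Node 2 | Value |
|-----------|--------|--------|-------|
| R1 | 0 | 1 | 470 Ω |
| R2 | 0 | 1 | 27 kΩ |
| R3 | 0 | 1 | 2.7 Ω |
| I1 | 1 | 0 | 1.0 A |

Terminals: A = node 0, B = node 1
All resistors sit directly between nodes 0 and 1, so they are in parallel and share one voltage V; the full source current 1 A splits among them.
1/R_par = 1/470 + 1/27000 + 1/2.7 = 0.3725 S  =>  R_par = 2.684 Ω
V = I × R_par = 1 × 2.684 = 2.684 V
I_R2 = V/R2 = 2.684/27000 = 0.00009942 A

Final answer: 9.942e-05 A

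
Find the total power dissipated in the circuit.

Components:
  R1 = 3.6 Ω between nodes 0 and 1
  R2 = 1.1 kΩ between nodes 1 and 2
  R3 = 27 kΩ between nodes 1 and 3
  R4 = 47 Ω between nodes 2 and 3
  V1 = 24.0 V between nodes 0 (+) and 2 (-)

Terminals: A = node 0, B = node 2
Nodal analysis, taking node 2 as the 0 V reference.
Source V1 fixes V_0 = 24 V.
KCL at each unknown node (sum of currents leaving = 0; resistances in Ω):
  Node 1: (V_1 - 24)/3.6 + (V_1 - 0)/1100 + (V_1 - V_3)/27000 = 0
  Node 3: (V_3 - V_1)/27000 + (V_3 - 0)/47 = 0
Collecting terms (coefficients in siemens):
  0.2787·V_1 - 0.00003704·V_3 = 6.667
  0.02131·V_3 - 0.00003704·V_1 = 0
Determinant D = (0.2787)(0.02131) - (-0.00003704)(-0.00003704) = 0.005941
V_1 = [(6.667)(0.02131) - (-0.00003704)(0)]/D = 23.92 V
V_3 = [(0.2787)(0) - (6.667)(-0.00003704)]/D = 0.04156 V
Power in each resistor, P = (ΔV)²/R:
  P_R1 = (24 - 23.92)²/3.6 = 0.001843 W
  P_R2 = (23.92 - 0)²/1100 = 0.5201 W
  P_R3 = (23.92 - 0.04156)²/27000 = 0.02112 W
  P_R4 = (0 - 0.04156)²/47 = 0.00003676 W
P_total = P_R1 + P_R2 + P_R3 + P_R4 = 0.5431 W

Final answer: 0.5431 W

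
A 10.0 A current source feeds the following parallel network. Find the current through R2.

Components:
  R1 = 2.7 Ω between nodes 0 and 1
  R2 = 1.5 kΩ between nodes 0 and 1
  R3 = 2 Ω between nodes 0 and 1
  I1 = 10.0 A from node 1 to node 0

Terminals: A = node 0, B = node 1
All resistors sit directly between nodes 0 and 1, so they are in parallel and share one voltage V; the full source current 10 A splits among them.
1/R_par = 1/2.7 + 1/1500 + 1/2 = 0.871 S  =>  R_par = 1.148 Ω
V = I × R_par = 10 × 1.148 = 11.48 V
I_R2 = V/R2 = 11.48/1500 = 0.007654 A

Final answer: 0.007654 A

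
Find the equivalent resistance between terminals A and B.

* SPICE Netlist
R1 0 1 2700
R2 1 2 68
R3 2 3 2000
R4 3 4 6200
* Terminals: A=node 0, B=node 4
Reduce the network between node 0 (A) and node 4 (B) by series/parallel combination:
  Rs1 = R1 + R2 (series, joined only at node 1) = 2700 + 68 = 2768 Ω
  Rs2 = R3 + Rs1 (series, joined only at node 2) = 2000 + 2768 = 4768 Ω
  Rs3 = R4 + Rs2 (series, joined only at node 3) = 6200 + 4768 = 10970 Ω
R_eq = 10.97 kΩ

Final answer: 10.97 kΩ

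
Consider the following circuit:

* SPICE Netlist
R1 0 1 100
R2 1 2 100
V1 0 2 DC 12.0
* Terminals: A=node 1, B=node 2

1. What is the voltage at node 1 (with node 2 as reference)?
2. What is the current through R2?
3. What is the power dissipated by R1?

Nodal analysis, taking node 2 as the 0 V reference.
Source V1 fixes V_0 = 12 V.
KCL at each unknown node (sum of currents leaving = 0; resistances in Ω):
  Node 1: (V_1 - 12)/100 + (V_1 - 0)/100 = 0
Collecting terms: 0.02 × V_1 = 0.12  =>  V_1 = 6 V
Part 1:
  Read off the nodal solution: V_1 = 6 V
Part 2:
  I_R2 = (V_1 - V_2)/R2 = (6 - 0)/100 = 0.06 A
  Magnitude: I_R2 = 0.06 A
Part 3:
  I_R1 = (V_0 - V_1)/R1 = (12 - 6)/100 = 0.06 A
  P_R1 = I_R1² × R1 = (0.06)² × 100 = 0.36 W

Final answers:
1. V_1 = 6 V
2. I_R2 = 0.06 A
3. P_R1 = 0.36 W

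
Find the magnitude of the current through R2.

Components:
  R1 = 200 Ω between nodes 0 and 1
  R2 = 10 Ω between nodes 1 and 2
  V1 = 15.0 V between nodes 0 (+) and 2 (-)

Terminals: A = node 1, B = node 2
Nodal analysis, taking node 2 as the 0 V reference.
Source V1 fixes V_0 = 15 V.
KCL at each unknown node (sum of currents leaving = 0; resistances in Ω):
  Node 1: (V_1 - 15)/200 + (V_1 - 0)/10 = 0
Collecting terms: 0.105 × V_1 = 0.075  =>  V_1 = 0.7143 V
I_R2 = (V_1 - V_2)/R2 = (0.7143 - 0)/10 = 0.07143 A
|I_R2| = 0.07143 A

Final answer: |I_R2| = 0.07143 A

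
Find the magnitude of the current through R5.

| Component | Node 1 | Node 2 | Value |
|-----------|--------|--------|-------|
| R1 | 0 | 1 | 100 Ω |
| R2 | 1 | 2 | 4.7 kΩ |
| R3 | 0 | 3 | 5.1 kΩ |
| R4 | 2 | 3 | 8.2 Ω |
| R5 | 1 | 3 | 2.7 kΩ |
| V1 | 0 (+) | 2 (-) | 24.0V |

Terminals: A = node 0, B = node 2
Nodal analysis, taking node 2 as the 0 V reference.
Source V1 fixes V_0 = 24 V.
KCL at each unknown node (sum of currents leaving = 0; resistances in Ω):
  Node 1: (V_1 - 24)/100 + (V_1 - 0)/4700 + (V_1 - V_3)/2700 = 0
  Node 3: (V_3 - 24)/5100 + (V_3 - 0)/8.2 + (V_3 - V_1)/2700 = 0
Collecting terms (coefficients in siemens):
  0.01058·V_1 - 0.0003704·V_3 = 0.24
  0.1225·V_3 - 0.0003704·V_1 = 0.004706
Determinant D = (0.01058)(0.1225) - (-0.0003704)(-0.0003704) = 0.001296
V_1 = [(0.24)(0.1225) - (-0.0003704)(0.004706)]/D = 22.68 V
V_3 = [(0.01058)(0.004706) - (0.24)(-0.0003704)]/D = 0.107 V
I_R5 = (V_1 - V_3)/R5 = (22.68 - 0.107)/2700 = 0.008361 A
|I_R5| = 0.008361 A

Final answer: |I_R5| = 0.008361 A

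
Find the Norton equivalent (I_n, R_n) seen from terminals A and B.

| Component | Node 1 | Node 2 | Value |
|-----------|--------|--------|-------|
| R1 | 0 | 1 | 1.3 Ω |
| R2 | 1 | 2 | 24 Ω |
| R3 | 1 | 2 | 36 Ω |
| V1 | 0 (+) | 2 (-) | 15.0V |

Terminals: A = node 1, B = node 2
Find the Thévenin equivalent first; then I_n = V_th/R_th and R_n = R_th.
Step 1 — V_th is the open-circuit voltage V_A - V_B (nothing connected across the terminals).
Nodal analysis, taking node 2 as the 0 V reference.
Source V1 fixes V_0 = 15 V.
KCL at each unknown node (sum of currents leaving = 0; resistances in Ω):
  Node 1: (V_1 - 15)/1.3 + (V_1 - 0)/24 + (V_1 - 0)/36 = 0
Collecting terms: 0.8387 × V_1 = 11.54  =>  V_1 = 13.76 V
V_th = V_1 - V_2 = 13.76 - 0 = 13.76 V
Step 2 — R_th: zero the source — replace V1 by a short circuit (node 2 merges into node 0) — and find the resistance seen between A (node 1) and B (node 0).
Reduce the network between node 1 (A) and node 0 (B) by series/parallel combination:
  Rp1 = R1 ‖ R2 ‖ R3 (parallel, all between nodes 0 and 1) = 1/(1/1.3 + 1/24 + 1/36) = 1.192 Ω
R_th = 1.192 Ω
I_n = V_th/R_th = 13.76/1.192 = 11.54 A, and R_n = R_th = 1.192 Ω

Final answer: I_n = 11.54 A, R_n = 1.192 Ω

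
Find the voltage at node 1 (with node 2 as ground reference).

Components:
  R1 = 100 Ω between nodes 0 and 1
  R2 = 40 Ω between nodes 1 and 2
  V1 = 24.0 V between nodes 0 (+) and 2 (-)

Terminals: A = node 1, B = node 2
Nodal analysis, taking node 2 as the 0 V reference.
Source V1 fixes V_0 = 24 V.
KCL at each unknown node (sum of currents leaving = 0; resistances in Ω):
  Node 1: (V_1 - 24)/100 + (V_1 - 0)/40 = 0
Collecting terms: 0.035 × V_1 = 0.24  =>  V_1 = 6.857 V
The requested potential is V_1 = 6.857 V.

Final answer: V_1 = 6.857 V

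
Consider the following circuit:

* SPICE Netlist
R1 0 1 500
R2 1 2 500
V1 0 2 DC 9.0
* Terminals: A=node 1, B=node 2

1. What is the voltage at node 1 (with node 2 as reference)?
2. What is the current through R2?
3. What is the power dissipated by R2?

Nodal analysis, taking node 2 as the 0 V reference.
Source V1 fixes V_0 = 9 V.
KCL at each unknown node (sum of currents leaving = 0; resistances in Ω):
  Node 1: (V_1 - 9)/500 + (V_1 - 0)/500 = 0
Collecting terms: 0.004 × V_1 = 0.018  =>  V_1 = 4.5 V
Part 1:
  Read off the nodal solution: V_1 = 4.5 V
Part 2:
  I_R2 = (V_1 - V_2)/R2 = (4.5 - 0)/500 = 0.009 A
  Magnitude: I_R2 = 0.009 A
Part 3:
  I_R2 = (V_1 - V_2)/R2 = (4.5 - 0)/500 = 0.009 A
  P_R2 = I_R2² × R2 = (0.009)² × 500 = 0.0405 W

Final answers:
1. V_1 = 4.5 V
2. I_R2 = 0.009 A
3. P_R2 = 0.0405 W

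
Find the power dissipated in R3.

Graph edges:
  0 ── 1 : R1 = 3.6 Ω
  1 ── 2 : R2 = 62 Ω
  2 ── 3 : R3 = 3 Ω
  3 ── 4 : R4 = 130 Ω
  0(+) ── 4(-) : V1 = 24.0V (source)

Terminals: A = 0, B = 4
Nodal analysis, taking node 4 as the 0 V reference.
Source V1 fixes V_0 = 24 V.
KCL at each unknown node (sum of currents leaving = 0; resistances in Ω):
  Node 1: (V_1 - 24)/3.6 + (V_1 - V_2)/62 = 0
  Node 2: (V_2 - V_1)/62 + (V_2 - V_3)/3 = 0
  Node 3: (V_3 - V_2)/3 + (V_3 - 0)/130 = 0
Collecting terms (coefficients in siemens):
  0.2939·V_1 - 0.01613·V_2 = 6.667
  0.3495·V_2 - 0.01613·V_1 - 0.3333·V_3 = 0
  0.341·V_3 - 0.3333·V_2 = 0
Solving these 3 simultaneous equations (Gaussian elimination) gives:
  V_1 = 23.56 V, V_2 = 16.07 V, V_3 = 15.71 V
I_R3 = (V_2 - V_3)/R3 = (16.07 - 15.71)/3 = 0.1208 A
P_R3 = I_R3² × R3 = (0.1208)² × 3 = 0.04381 W

Final answer: 0.04381 W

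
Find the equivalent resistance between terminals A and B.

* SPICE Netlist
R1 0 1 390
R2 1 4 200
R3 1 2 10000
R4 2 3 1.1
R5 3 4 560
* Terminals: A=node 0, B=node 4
Reduce the network between node 0 (A) and node 4 (B) by series/parallel combination:
  Rs1 = R3 + R4 (series, joined only at node 2) = 10000 + 1.1 = 10000 Ω
  Rs2 = R5 + Rs1 (series, joined only at node 3) = 560 + 10000 = 10560 Ω
  Rp1 = R2 ‖ Rs2 (parallel, both between nodes 1 and 4) = 1/(1/200 + 1/10560) = 196.3 Ω
  Rs3 = R1 + Rp1 (series, joined only at node 1) = 390 + 196.3 = 586.3 Ω
R_eq = 586.3 Ω

Final answer: 586.3 Ω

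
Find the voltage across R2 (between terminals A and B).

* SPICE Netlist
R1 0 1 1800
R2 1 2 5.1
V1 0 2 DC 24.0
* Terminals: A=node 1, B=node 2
R1 and R2 are in series across V1 (node 0 → node 1 → node 2), and the output A–B is taken across R2, so this is a voltage divider.
Series current: I = V1/(R1 + R2) = 24/(1800 + 5.1) = 24/1805 = 0.0133 A
V_R2 = I × R2 = V1 × R2/(R1 + R2) = 24 × 5.1/1805 = 0.06781 V

Final answer: 0.06781 V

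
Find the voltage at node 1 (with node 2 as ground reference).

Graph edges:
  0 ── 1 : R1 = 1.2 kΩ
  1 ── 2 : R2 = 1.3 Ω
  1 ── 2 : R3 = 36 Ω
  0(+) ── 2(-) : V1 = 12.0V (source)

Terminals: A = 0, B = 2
Nodal analysis, taking node 2 as the 0 V reference.
Source V1 fixes V_0 = 12 V.
KCL at each unknown node (sum of currents leaving = 0; resistances in Ω):
  Node 1: (V_1 - 12)/1200 + (V_1 - 0)/1.3 + (V_1 - 0)/36 = 0
Collecting terms: 0.7978 × V_1 = 0.01  =>  V_1 = 0.01253 V
The requested potential is V_1 = 0.01253 V.

Final answer: V_1 = 0.01253 V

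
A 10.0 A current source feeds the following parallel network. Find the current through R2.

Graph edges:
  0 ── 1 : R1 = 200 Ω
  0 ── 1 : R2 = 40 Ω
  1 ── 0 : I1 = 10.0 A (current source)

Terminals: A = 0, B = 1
All resistors sit directly between nodes 0 and 1, so they are in parallel and share one voltage V; the full source current 10 A splits among them.
1/R_par = 1/200 + 1/40 = 0.03 S  =>  R_par = 33.33 Ω
V = I × R_par = 10 × 33.33 = 333.3 V
I_R2 = V/R2 = 333.3/40 = 8.333 A

Final answer: 8.333 A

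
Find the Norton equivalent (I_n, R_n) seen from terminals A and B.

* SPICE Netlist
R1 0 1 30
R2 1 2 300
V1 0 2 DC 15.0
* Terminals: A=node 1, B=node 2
Find the Thévenin equivalent first; then I_n = V_th/R_th and R_n = R_th.
Step 1 — V_th is the open-circuit voltage V_A - V_B (nothing connected across the terminals).
Nodal analysis, taking node 2 as the 0 V reference.
Source V1 fixes V_0 = 15 V.
KCL at each unknown node (sum of currents leaving = 0; resistances in Ω):
  Node 1: (V_1 - 15)/30 + (V_1 - 0)/300 = 0
Collecting terms: 0.03667 × V_1 = 0.5  =>  V_1 = 13.64 V
V_th = V_1 - V_2 = 13.64 - 0 = 13.64 V
Step 2 — R_th: zero the source — replace V1 by a short circuit (node 2 merges into node 0) — and find the resistance seen between A (node 1) and B (node 0).
Reduce the network between node 1 (A) and node 0 (B) by series/parallel combination:
  Rp1 = R1 ‖ R2 (parallel, both between nodes 0 and 1) = 1/(1/30 + 1/300) = 27.27 Ω
R_th = 27.27 Ω
I_n = V_th/R_th = 13.64/27.27 = 0.5 A, and R_n = R_th = 27.27 Ω

Final answer: I_n = 0.5 A, R_n = 27.27 Ω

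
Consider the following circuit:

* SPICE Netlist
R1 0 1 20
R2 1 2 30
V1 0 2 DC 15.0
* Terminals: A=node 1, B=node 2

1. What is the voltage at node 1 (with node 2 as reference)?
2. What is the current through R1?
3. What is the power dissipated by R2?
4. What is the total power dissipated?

Nodal analysis, taking node 2 as the 0 V reference.
Source V1 fixes V_0 = 15 V.
KCL at each unknown node (sum of currents leaving = 0; resistances in Ω):
  Node 1: (V_1 - 15)/20 + (V_1 - 0)/30 = 0
Collecting terms: 0.08333 × V_1 = 0.75  =>  V_1 = 9 V
Part 1:
  Read off the nodal solution: V_1 = 9 V
Part 2:
  I_R1 = (V_0 - V_1)/R1 = (15 - 9)/20 = 0.3 A
  Magnitude: I_R1 = 0.3 A
Part 3:
  I_R2 = (V_1 - V_2)/R2 = (9 - 0)/30 = 0.3 A
  P_R2 = I_R2² × R2 = (0.3)² × 30 = 2.7 W
Part 4:
  Power in each resistor, P = (ΔV)²/R:
    P_R1 = (15 - 9)²/20 = 1.8 W
    P_R2 = (9 - 0)²/30 = 2.7 W
  P_total = P_R1 + P_R2 = 4.5 W

Final answers:
1. V_1 = 9 V
2. I_R1 = 0.3 A
3. P_R2 = 2.7 W
4. P_total = 4.5 W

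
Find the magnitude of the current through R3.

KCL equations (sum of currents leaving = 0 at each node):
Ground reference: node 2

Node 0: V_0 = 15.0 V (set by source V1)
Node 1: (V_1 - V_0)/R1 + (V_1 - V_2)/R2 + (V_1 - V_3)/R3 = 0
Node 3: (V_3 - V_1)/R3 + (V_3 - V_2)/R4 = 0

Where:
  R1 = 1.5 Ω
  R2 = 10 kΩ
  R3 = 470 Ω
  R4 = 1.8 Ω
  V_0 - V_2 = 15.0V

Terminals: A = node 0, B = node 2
Nodal analysis, taking node 2 as the 0 V reference.
Source V1 fixes V_0 = 15 V.
KCL at each unknown node (sum of currents leaving = 0; resistances in Ω):
  Node 1: (V_1 - 15)/1.5 + (V_1 - 0)/10000 + (V_1 - V_3)/470 = 0
  Node 3: (V_3 - V_1)/470 + (V_3 - 0)/1.8 = 0
Collecting terms (coefficients in siemens):
  0.6689·V_1 - 0.002128·V_3 = 10
  0.5577·V_3 - 0.002128·V_1 = 0
Determinant D = (0.6689)(0.5577) - (-0.002128)(-0.002128) = 0.373
V_1 = [(10)(0.5577) - (-0.002128)(0)]/D = 14.95 V
V_3 = [(0.6689)(0) - (10)(-0.002128)]/D = 0.05704 V
I_R3 = (V_1 - V_3)/R3 = (14.95 - 0.05704)/470 = 0.03169 A
|I_R3| = 0.03169 A

Final answer: |I_R3| = 0.03169 A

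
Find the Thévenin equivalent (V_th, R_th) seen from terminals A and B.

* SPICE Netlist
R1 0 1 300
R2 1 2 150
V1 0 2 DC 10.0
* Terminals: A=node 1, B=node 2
Step 1 — V_th is the open-circuit voltage V_A - V_B (nothing connected across the terminals).
Nodal analysis, taking node 2 as the 0 V reference.
Source V1 fixes V_0 = 10 V.
KCL at each unknown node (sum of currents leaving = 0; resistances in Ω):
  Node 1: (V_1 - 10)/300 + (V_1 - 0)/150 = 0
Collecting terms: 0.01 × V_1 = 0.03333  =>  V_1 = 3.333 V
V_th = V_1 - V_2 = 3.333 - 0 = 3.333 V
Step 2 — R_th: zero the source — replace V1 by a short circuit (node 2 merges into node 0) — and find the resistance seen between A (node 1) and B (node 0).
Reduce the network between node 1 (A) and node 0 (B) by series/parallel combination:
  Rp1 = R1 ‖ R2 (parallel, both between nodes 0 and 1) = 1/(1/300 + 1/150) = 100 Ω
R_th = 100 Ω

Final answer: V_th = 3.333 V, R_th = 100 Ω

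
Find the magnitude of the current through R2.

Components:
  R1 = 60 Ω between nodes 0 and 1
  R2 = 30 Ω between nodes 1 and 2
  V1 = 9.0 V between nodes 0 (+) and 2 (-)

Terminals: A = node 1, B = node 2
Nodal analysis, taking node 2 as the 0 V reference.
Source V1 fixes V_0 = 9 V.
KCL at each unknown node (sum of currents leaving = 0; resistances in Ω):
  Node 1: (V_1 - 9)/60 + (V_1 - 0)/30 = 0
Collecting terms: 0.05 × V_1 = 0.15  =>  V_1 = 3 V
I_R2 = (V_1 - V_2)/R2 = (3 - 0)/30 = 0.1 A
|I_R2| = 0.1 A

Final answer: |I_R2| = 0.1 A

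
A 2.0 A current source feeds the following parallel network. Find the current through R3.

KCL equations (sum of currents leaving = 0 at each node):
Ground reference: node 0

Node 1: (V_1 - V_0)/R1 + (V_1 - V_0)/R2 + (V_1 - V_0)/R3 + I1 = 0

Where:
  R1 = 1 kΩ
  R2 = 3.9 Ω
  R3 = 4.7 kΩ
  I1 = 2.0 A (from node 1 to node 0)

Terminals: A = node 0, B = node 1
All resistors sit directly between nodes 0 and 1, so they are in parallel and share one voltage V; the full source current 2 A splits among them.
1/R_par = 1/1000 + 1/3.9 + 1/4700 = 0.2576 S  =>  R_par = 3.882 Ω
V = I × R_par = 2 × 3.882 = 7.763 V
I_R3 = V/R3 = 7.763/4700 = 0.001652 A

Final answer: 0.001652 A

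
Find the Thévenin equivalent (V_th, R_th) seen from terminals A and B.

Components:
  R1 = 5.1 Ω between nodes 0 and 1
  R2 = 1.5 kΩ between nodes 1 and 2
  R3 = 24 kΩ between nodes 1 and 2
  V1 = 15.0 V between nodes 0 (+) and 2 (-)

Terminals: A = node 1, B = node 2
Step 1 — V_th is the open-circuit voltage V_A - V_B (nothing connected across the terminals).
Nodal analysis, taking node 2 as the 0 V reference.
Source V1 fixes V_0 = 15 V.
KCL at each unknown node (sum of currents leaving = 0; resistances in Ω):
  Node 1: (V_1 - 15)/5.1 + (V_1 - 0)/1500 + (V_1 - 0)/24000 = 0
Collecting terms: 0.1968 × V_1 = 2.941  =>  V_1 = 14.95 V
V_th = V_1 - V_2 = 14.95 - 0 = 14.95 V
Step 2 — R_th: zero the source — replace V1 by a short circuit (node 2 merges into node 0) — and find the resistance seen between A (node 1) and B (node 0).
Reduce the network between node 1 (A) and node 0 (B) by series/parallel combination:
  Rp1 = R1 ‖ R2 ‖ R3 (parallel, all between nodes 0 and 1) = 1/(1/5.1 + 1/1500 + 1/24000) = 5.082 Ω
R_th = 5.082 Ω

Final answer: V_th = 14.95 V, R_th = 5.082 Ω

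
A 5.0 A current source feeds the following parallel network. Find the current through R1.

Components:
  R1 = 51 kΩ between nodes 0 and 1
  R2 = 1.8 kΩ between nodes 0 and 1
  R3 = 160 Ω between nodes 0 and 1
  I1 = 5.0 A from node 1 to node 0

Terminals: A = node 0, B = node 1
All resistors sit directly between nodes 0 and 1, so they are in parallel and share one voltage V; the full source current 5 A splits among them.
1/R_par = 1/51000 + 1/1800 + 1/160 = 0.006825 S  =>  R_par = 146.5 Ω
V = I × R_par = 5 × 146.5 = 732.6 V
I_R1 = V/R1 = 732.6/51000 = 0.01436 A

Final answer: 0.01436 A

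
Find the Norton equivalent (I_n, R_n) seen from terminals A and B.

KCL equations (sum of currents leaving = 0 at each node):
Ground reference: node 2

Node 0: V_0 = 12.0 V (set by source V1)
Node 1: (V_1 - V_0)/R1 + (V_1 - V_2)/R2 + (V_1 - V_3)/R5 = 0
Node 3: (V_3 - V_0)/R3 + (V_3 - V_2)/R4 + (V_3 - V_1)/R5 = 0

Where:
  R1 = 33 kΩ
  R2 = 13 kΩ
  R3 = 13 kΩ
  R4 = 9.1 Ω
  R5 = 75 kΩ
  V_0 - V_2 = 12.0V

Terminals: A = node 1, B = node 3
Find the Thévenin equivalent first; then I_n = V_th/R_th and R_n = R_th.
Step 1 — V_th is the open-circuit voltage V_A - V_B (nothing connected across the terminals).
Nodal analysis, taking node 2 as the 0 V reference.
Source V1 fixes V_0 = 12 V.
KCL at each unknown node (sum of currents leaving = 0; resistances in Ω):
  Node 1: (V_1 - 12)/33000 + (V_1 - 0)/13000 + (V_1 - V_3)/75000 = 0
  Node 3: (V_3 - 12)/13000 + (V_3 - 0)/9.1 + (V_3 - V_1)/75000 = 0
Collecting terms (coefficients in siemens):
  0.0001206·V_1 - 0.00001333·V_3 = 0.0003636
  0.11·V_3 - 0.00001333·V_1 = 0.0009231
Determinant D = (0.0001206)(0.11) - (-0.00001333)(-0.00001333) = 0.00001326
V_1 = [(0.0003636)(0.11) - (-0.00001333)(0.0009231)]/D = 3.017 V
V_3 = [(0.0001206)(0.0009231) - (0.0003636)(-0.00001333)]/D = 0.008759 V
V_th = V_1 - V_3 = 3.017 - 0.008759 = 3.008 V
Step 2 — R_th: zero the source — replace V1 by a short circuit (node 2 merges into node 0) — and find the resistance seen between A (node 1) and B (node 3).
Reduce the network between node 1 (A) and node 3 (B) by series/parallel combination:
  Rp1 = R1 ‖ R2 (parallel, both between nodes 0 and 1) = 1/(1/33000 + 1/13000) = 9326 Ω
  Rp2 = R3 ‖ R4 (parallel, both between nodes 0 and 3) = 1/(1/13000 + 1/9.1) = 9.094 Ω
  Rs1 = Rp1 + Rp2 (series, joined only at node 0) = 9326 + 9.094 = 9335 Ω
  Rp3 = R5 ‖ Rs1 (parallel, both between nodes 1 and 3) = 1/(1/75000 + 1/9335) = 8302 Ω
R_th = 8.302 kΩ
I_n = V_th/R_th = 3.008/8302 = 0.0003624 A, and R_n = R_th = 8.302 kΩ

Final answer: I_n = 0.0003624 A, R_n = 8.302 kΩ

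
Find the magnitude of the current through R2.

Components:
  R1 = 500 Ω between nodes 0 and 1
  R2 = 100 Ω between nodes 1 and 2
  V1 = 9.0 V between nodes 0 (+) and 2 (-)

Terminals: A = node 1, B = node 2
Nodal analysis, taking node 2 as the 0 V reference.
Source V1 fixes V_0 = 9 V.
KCL at each unknown node (sum of currents leaving = 0; resistances in Ω):
  Node 1: (V_1 - 9)/500 + (V_1 - 0)/100 = 0
Collecting terms: 0.012 × V_1 = 0.018  =>  V_1 = 1.5 V
I_R2 = (V_1 - V_2)/R2 = (1.5 - 0)/100 = 0.015 A
|I_R2| = 0.015 A

Final answer: |I_R2| = 0.015 A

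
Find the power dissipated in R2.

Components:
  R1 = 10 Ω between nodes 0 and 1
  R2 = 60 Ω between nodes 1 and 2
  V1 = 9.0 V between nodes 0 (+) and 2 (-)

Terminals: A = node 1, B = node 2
Nodal analysis, taking node 2 as the 0 V reference.
Source V1 fixes V_0 = 9 V.
KCL at each unknown node (sum of currents leaving = 0; resistances in Ω):
  Node 1: (V_1 - 9)/10 + (V_1 - 0)/60 = 0
Collecting terms: 0.1167 × V_1 = 0.9  =>  V_1 = 7.714 V
I_R2 = (V_1 - V_2)/R2 = (7.714 - 0)/60 = 0.1286 A
P_R2 = I_R2² × R2 = (0.1286)² × 60 = 0.9918 W

Final answer: 0.9918 W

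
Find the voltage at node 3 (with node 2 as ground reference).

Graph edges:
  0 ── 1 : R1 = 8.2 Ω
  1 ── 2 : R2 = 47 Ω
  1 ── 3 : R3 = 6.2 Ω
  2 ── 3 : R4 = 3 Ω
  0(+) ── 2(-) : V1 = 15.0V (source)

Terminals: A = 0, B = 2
Nodal analysis, taking node 2 as the 0 V reference.
Source V1 fixes V_0 = 15 V.
KCL at each unknown node (sum of currents leaving = 0; resistances in Ω):
  Node 1: (V_1 - 15)/8.2 + (V_1 - 0)/47 + (V_1 - V_3)/6.2 = 0
  Node 3: (V_3 - V_1)/6.2 + (V_3 - 0)/3 = 0
Collecting terms (coefficients in siemens):
  0.3045·V_1 - 0.1613·V_3 = 1.829
  0.4946·V_3 - 0.1613·V_1 = 0
Determinant D = (0.3045)(0.4946) - (-0.1613)(-0.1613) = 0.1246
V_1 = [(1.829)(0.4946) - (-0.1613)(0)]/D = 7.261 V
V_3 = [(0.3045)(0) - (1.829)(-0.1613)]/D = 2.368 V
The requested potential is V_3 = 2.368 V.

Final answer: V_3 = 2.368 V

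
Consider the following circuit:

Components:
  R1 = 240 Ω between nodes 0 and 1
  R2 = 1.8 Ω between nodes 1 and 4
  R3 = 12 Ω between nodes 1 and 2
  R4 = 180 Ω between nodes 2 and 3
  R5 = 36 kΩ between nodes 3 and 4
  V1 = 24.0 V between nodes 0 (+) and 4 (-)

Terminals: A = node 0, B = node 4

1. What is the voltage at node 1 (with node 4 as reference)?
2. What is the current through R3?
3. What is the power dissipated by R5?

Nodal analysis, taking node 4 as the 0 V reference.
Source V1 fixes V_0 = 24 V.
KCL at each unknown node (sum of currents leaving = 0; resistances in Ω):
  Node 1: (V_1 - 24)/240 + (V_1 - 0)/1.8 + (V_1 - V_2)/12 = 0
  Node 2: (V_2 - V_1)/12 + (V_2 - V_3)/180 = 0
  Node 3: (V_3 - V_2)/180 + (V_3 - 0)/36000 = 0
Collecting terms (coefficients in siemens):
  0.6431·V_1 - 0.08333·V_2 = 0.1
  0.08889·V_2 - 0.08333·V_1 - 0.005556·V_3 = 0
  0.005583·V_3 - 0.005556·V_2 = 0
Solving these 3 simultaneous equations (Gaussian elimination) gives:
  V_1 = 0.1787 V, V_2 = 0.1786 V, V_3 = 0.1777 V
Part 1:
  Read off the nodal solution: V_1 = 0.1787 V
Part 2:
  I_R3 = (V_1 - V_2)/R3 = (0.1787 - 0.1786)/12 = 0.000004936 A
  Magnitude: I_R3 = 0.000004936 A
Part 3:
  I_R5 = (V_3 - V_4)/R5 = (0.1777 - 0)/36000 = 0.000004936 A
  P_R5 = I_R5² × R5 = (0.000004936)² × 36000 = 0.0000008772 W

Final answers:
1. V_1 = 0.1787 V
2. I_R3 = 4.936e-06 A
3. P_R5 = 8.772e-07 W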